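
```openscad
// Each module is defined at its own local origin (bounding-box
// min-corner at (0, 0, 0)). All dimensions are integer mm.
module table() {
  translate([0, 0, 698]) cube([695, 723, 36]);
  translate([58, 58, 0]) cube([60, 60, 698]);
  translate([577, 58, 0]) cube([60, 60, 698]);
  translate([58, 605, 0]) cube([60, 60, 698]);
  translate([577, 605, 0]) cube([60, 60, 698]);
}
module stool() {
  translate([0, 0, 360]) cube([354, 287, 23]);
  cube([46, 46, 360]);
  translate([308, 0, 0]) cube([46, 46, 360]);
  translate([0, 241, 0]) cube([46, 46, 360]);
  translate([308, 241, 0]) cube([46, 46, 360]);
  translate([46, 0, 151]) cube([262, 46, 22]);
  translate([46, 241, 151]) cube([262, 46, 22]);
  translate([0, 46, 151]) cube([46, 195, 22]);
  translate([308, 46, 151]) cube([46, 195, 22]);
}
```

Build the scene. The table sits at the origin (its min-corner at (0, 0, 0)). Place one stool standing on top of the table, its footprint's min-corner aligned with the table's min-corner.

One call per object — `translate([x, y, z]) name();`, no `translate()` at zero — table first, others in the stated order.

table();
translate([0, 0, 734]) stool();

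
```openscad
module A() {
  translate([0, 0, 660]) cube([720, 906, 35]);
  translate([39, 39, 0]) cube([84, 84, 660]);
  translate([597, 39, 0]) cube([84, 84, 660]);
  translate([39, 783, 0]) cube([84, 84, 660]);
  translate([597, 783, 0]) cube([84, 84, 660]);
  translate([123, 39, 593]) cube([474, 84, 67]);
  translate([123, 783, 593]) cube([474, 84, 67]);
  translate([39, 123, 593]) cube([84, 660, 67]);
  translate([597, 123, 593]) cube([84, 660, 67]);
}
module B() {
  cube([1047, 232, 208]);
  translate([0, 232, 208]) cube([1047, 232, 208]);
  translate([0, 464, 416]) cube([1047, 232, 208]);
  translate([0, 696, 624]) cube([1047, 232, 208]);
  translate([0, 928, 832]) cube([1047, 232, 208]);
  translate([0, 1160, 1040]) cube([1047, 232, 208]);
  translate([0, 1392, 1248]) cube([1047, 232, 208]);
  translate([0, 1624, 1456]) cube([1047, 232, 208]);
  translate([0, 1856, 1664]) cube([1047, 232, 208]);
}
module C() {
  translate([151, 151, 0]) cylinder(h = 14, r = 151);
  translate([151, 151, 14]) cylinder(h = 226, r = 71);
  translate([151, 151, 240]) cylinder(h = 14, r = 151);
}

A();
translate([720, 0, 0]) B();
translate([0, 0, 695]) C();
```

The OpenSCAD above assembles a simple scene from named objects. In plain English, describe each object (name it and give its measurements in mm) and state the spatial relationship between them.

A is a rectangular dining table. The top is 720×906×35 mm with its upper surface at z = 695 mm. It stands on four 84×84 mm square legs, each inset 39 mm from the nearest pair of top edges, running from the floor to the underside of the top. Four apron rails, 84 mm thick and 67 mm tall, run between adjacent legs with their top edges flush with the underside of the top and their outer faces flush with the legs' outer faces.

B is a straight staircase of 9 solid steps. Each step is 1047 mm wide (x), 232 mm deep (y, the going) and 208 mm tall (the rise). The first step rests on the floor; each subsequent step sits one going further in +y and one rise higher in +z, directly behind and above the previous step with no overlap.

C is a spool: two coaxial disc flanges of radius 151 mm and thickness 14 mm, joined by a core cylinder of radius 71 mm and height 226 mm. The lower flange rests on z = 0 and the three cylinders share a vertical axis.

The staircase is against the table's +x side, with their −y faces flush. The spool is on top of the table.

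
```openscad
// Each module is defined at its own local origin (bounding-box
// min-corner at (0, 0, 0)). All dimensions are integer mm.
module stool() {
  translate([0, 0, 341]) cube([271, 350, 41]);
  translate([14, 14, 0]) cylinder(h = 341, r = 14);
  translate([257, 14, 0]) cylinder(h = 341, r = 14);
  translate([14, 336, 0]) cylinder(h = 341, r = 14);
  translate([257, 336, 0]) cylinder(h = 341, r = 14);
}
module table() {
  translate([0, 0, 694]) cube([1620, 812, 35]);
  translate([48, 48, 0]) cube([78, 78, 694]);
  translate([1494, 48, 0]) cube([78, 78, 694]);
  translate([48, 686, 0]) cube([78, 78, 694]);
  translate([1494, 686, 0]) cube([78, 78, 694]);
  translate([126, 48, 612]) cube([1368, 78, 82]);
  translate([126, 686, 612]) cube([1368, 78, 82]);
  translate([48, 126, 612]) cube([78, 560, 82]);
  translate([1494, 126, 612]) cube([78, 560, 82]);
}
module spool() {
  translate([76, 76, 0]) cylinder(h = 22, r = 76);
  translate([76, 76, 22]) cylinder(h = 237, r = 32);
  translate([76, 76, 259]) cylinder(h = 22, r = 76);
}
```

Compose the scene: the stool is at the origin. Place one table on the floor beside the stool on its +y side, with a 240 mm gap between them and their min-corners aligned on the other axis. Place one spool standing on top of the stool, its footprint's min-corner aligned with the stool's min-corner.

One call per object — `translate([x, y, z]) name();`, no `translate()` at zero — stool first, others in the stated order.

stool();
translate([0, 590, 0]) table();
translate([0, 0, 382]) spool();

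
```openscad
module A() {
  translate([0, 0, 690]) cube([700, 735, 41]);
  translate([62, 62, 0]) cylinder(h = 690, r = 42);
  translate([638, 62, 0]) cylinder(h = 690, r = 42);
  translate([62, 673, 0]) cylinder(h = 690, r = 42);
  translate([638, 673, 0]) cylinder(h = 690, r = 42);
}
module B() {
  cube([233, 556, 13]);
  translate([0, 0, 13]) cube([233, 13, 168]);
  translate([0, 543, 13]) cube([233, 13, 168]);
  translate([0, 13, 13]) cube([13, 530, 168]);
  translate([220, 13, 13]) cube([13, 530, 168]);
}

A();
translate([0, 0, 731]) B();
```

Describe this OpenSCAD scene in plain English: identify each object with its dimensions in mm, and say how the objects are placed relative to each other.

A is a table: top 700 mm (x) × 735 mm (y), 41 mm thick, upper face at z = 731 mm, on four round legs of 84 mm diameter, each leg's bounding box inset 20 mm from the nearest pair of top edges, running from z = 0 to the bottom of the top.

B is an open storage box with external size 233×556×181 mm and wall thickness 13 mm (the base is also 13 mm thick). The base covers the whole footprint; the four walls stand on the base, with the y-facing walls full-width and the x-facing walls fitting between their inner faces.

The open box is on top of the table.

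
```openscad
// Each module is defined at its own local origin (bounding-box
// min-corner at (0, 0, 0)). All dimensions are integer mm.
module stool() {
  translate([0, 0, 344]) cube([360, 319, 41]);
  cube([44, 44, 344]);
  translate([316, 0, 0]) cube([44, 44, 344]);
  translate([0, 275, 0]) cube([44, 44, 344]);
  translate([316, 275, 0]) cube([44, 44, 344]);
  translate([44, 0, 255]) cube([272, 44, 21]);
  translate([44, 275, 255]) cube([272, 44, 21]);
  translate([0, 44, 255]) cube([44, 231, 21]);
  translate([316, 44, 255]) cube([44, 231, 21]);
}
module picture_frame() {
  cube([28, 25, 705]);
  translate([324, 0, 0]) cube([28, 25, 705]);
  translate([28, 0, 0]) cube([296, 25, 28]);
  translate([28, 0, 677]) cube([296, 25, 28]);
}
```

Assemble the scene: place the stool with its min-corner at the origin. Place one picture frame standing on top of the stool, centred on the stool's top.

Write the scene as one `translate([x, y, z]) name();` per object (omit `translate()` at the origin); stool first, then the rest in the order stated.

stool();
translate([4, 147, 385]) picture_frame();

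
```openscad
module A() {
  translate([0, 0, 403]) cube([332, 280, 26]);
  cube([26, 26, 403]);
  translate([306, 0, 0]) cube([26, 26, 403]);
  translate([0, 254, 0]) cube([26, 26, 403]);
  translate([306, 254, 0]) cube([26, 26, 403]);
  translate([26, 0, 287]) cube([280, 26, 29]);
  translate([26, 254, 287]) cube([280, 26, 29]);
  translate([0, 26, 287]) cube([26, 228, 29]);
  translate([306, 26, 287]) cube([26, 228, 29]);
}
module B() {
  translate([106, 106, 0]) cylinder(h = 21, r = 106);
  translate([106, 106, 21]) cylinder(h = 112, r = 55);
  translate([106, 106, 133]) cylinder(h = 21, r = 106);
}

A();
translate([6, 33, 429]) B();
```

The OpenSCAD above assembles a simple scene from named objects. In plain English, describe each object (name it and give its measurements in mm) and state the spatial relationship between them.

A is a four-legged stool. The seat is a 332×280×26 mm slab whose top surface is at z = 429 mm; four square legs, each 26×26 mm in cross-section, run from the floor (z = 0) to the underside of the seat, each flush with a corner of the seat. Four stretchers, 26 mm wide and 29 mm tall, connect adjacent legs with their undersides at z = 287 mm, each running between the inner faces of the legs it joins and aligned with the legs' outer faces on the other axis.

B is a spool: two coaxial disc flanges of radius 106 mm and thickness 21 mm, joined by a core cylinder of radius 55 mm and height 112 mm. The lower flange rests on z = 0 and the three cylinders share a vertical axis.

The spool is on top of the stool.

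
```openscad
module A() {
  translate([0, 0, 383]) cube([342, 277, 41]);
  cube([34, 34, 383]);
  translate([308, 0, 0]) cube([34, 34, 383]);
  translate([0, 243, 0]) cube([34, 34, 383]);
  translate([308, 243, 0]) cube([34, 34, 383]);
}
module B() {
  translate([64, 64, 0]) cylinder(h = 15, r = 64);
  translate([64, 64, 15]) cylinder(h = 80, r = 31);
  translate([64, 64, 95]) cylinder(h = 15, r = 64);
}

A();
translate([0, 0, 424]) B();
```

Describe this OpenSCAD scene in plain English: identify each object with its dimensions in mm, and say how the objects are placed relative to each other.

A is a simple wooden stool: a rectangular seat 342 mm (x) by 277 mm (y), 41 mm thick, top face at z = 424 mm, on four square legs, each 34×34 mm in cross-section. The legs rest on z = 0, each flush with a corner of the seat.

B is a spool: two coaxial disc flanges of radius 64 mm and thickness 15 mm, joined by a core cylinder of radius 31 mm and height 80 mm. The lower flange rests on z = 0 and the three cylinders share a vertical axis.

The spool is on top of the stool.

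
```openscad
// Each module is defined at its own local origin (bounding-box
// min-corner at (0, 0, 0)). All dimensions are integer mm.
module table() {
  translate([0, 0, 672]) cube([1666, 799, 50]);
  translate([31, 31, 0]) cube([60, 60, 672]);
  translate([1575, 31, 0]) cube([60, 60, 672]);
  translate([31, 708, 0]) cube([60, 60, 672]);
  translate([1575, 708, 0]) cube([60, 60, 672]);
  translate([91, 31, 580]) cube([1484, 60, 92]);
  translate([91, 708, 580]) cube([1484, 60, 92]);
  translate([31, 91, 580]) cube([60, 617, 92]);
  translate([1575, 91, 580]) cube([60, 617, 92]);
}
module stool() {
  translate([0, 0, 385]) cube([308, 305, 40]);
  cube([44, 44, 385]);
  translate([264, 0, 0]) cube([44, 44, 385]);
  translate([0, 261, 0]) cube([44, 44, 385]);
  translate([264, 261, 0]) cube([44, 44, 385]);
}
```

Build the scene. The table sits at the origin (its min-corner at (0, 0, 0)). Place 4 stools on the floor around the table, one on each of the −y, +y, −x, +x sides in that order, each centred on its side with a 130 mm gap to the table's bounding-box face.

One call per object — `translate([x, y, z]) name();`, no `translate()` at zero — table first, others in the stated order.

table();
translate([679, -435, 0]) stool();
translate([679, 929, 0]) stool();
translate([-438, 247, 0]) stool();
translate([1796, 247, 0]) stool();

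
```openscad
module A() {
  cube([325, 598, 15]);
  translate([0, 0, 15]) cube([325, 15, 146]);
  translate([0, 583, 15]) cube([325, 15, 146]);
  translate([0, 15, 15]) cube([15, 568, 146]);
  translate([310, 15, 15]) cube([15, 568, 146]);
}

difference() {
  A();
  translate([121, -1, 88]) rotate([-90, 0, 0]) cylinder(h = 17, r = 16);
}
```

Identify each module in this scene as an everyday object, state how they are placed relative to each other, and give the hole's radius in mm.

The subtracted cylinder has r = 16 mm.

A is an open box. The open box has a circular hole through its front wall. The hole's radius is 16 mm.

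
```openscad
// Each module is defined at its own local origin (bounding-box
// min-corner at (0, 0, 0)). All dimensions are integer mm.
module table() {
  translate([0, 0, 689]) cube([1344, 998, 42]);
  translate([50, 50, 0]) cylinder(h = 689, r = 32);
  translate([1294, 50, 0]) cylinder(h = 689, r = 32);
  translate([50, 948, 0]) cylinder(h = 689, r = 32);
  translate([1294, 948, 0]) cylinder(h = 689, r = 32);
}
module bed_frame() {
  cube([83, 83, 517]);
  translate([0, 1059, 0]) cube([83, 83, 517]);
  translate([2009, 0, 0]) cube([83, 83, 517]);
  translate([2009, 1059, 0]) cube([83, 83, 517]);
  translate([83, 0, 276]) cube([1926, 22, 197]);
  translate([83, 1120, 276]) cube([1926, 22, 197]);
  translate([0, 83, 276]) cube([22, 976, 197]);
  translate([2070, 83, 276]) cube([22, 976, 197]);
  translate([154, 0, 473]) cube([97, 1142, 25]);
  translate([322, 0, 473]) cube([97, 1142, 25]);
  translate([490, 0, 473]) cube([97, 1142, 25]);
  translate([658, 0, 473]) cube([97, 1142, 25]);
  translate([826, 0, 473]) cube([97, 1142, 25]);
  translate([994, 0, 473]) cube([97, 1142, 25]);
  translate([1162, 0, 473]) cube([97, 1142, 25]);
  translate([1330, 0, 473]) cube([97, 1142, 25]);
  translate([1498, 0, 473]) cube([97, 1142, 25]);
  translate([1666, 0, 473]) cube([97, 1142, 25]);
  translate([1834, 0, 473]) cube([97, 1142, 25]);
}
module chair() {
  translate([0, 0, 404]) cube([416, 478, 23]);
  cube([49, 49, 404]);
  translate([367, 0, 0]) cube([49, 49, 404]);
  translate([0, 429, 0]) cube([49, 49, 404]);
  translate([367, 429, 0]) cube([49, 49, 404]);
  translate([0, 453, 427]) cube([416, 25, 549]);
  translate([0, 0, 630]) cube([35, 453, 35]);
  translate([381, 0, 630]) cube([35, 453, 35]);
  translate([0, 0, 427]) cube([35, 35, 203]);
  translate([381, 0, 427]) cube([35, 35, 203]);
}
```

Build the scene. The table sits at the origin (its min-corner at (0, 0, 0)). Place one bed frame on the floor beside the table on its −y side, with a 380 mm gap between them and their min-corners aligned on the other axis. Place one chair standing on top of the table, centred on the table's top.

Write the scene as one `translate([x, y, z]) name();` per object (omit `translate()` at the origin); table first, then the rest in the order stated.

table();
translate([0, -1522, 0]) bed_frame();
translate([464, 260, 731]) chair();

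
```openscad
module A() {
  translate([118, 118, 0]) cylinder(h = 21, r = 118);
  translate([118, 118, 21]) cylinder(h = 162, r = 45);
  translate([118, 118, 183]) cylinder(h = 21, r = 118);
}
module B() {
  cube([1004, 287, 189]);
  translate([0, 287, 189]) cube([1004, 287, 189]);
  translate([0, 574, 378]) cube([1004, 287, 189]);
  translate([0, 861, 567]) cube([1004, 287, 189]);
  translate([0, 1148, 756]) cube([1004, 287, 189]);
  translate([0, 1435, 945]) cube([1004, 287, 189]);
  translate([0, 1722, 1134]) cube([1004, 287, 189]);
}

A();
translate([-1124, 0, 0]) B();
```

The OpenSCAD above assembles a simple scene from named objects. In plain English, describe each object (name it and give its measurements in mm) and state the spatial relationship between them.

A is a spool: two coaxial disc flanges of radius 118 mm and thickness 21 mm, joined by a core cylinder of radius 45 mm and height 162 mm. The lower flange rests on z = 0 and the three cylinders share a vertical axis.

B is a straight staircase of 7 solid steps. Each step is 1004 mm wide (x), 287 mm deep (y, the going) and 189 mm tall (the rise). The first step rests on the floor; each subsequent step sits one going further in +y and one rise higher in +z, directly behind and above the previous step with no overlap.

The staircase is on the floor beside the spool on its −x side.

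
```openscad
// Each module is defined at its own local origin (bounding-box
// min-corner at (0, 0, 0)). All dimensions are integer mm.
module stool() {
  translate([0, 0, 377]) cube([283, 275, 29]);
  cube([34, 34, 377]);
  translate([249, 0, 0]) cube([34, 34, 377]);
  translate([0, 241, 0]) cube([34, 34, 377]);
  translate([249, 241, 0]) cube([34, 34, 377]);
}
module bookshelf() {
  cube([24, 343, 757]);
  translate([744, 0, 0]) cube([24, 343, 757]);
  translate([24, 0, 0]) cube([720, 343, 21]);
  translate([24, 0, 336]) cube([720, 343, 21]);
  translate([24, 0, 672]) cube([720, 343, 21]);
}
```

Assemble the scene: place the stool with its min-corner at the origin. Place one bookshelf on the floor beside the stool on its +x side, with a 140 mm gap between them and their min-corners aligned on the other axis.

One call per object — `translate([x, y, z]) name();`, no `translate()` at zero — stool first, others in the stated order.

stool();
translate([423, 0, 0]) bookshelf();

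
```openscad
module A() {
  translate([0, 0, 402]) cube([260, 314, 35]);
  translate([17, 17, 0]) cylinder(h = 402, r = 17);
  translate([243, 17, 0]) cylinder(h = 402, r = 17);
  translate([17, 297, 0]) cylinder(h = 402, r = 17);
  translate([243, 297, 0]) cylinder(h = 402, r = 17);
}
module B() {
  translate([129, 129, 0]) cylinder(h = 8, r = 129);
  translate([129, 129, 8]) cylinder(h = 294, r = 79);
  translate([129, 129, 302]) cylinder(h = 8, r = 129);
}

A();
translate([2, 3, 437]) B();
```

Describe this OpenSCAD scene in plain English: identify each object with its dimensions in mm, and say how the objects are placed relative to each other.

A is a four-legged stool. The seat is a 260×314×35 mm slab whose top surface is at z = 437 mm; four round legs, each 34 mm in diameter, run from the floor (z = 0) to the underside of the seat, each leg's axis is inset half a diameter from the nearest pair of seat edges (so the leg's bounding box is flush with the corner).

B is a spool: two coaxial disc flanges of radius 129 mm and thickness 8 mm, joined by a core cylinder of radius 79 mm and height 294 mm. The lower flange rests on z = 0 and the three cylinders share a vertical axis.

The spool is on top of the stool.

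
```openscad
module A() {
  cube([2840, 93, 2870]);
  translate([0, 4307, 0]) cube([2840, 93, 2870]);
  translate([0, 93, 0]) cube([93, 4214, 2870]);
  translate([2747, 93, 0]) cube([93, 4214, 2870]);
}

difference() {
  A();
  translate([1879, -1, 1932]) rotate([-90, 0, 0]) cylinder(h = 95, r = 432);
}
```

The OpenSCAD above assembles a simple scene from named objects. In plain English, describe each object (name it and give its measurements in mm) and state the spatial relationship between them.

A is a box-shaped house frame (walls only): outside footprint 2840×4400 mm, wall height 2870 mm, wall thickness 93 mm. The two y-facing walls run the full x-width; the two x-facing walls fit between the inner faces of the y-facing walls.

The house frame has a circular hole of radius 432 mm through its front wall, centred at (x = 1879, z = 1932).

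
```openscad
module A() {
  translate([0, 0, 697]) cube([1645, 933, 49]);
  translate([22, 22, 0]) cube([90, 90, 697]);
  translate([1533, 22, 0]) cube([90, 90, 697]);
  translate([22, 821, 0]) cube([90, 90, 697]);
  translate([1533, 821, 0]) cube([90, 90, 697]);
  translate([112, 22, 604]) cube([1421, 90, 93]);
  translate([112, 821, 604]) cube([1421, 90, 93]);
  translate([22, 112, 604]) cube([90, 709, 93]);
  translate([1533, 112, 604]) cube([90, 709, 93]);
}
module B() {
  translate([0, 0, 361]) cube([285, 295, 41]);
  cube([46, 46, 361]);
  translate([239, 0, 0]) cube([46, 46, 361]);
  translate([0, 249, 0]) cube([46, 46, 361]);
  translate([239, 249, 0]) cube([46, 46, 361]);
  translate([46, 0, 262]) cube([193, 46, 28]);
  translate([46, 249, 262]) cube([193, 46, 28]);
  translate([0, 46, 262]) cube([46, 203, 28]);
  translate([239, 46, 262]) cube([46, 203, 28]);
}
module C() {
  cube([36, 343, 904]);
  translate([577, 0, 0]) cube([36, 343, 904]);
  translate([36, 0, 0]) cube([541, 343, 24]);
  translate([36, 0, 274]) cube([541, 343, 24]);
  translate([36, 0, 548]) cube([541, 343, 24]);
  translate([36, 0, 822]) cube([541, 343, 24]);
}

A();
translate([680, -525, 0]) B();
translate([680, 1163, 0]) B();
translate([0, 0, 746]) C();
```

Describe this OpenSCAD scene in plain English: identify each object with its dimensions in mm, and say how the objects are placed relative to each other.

A is a table: top 1645 mm (x) × 933 mm (y), 49 mm thick, upper face at z = 746 mm, on four 90×90 mm square legs, each inset 22 mm from the nearest pair of top edges, running from z = 0 to the bottom of the top. Four apron rails, 90 mm thick and 93 mm tall, run between adjacent legs with their top edges flush with the underside of the top and their outer faces flush with the legs' outer faces.

B is a simple wooden stool: a rectangular seat 285 mm (x) by 295 mm (y), 41 mm thick, top face at z = 402 mm, on four square legs, each 46×46 mm in cross-section. The legs rest on z = 0, each flush with a corner of the seat. Four stretchers, 46 mm wide and 28 mm tall, connect adjacent legs with their undersides at z = 262 mm, each running between the inner faces of the legs it joins and aligned with the legs' outer faces on the other axis.

C is a bookshelf 613 mm wide overall, 343 mm deep and 904 mm tall. The two sides are 36 mm thick vertical panels. 4 horizontal shelves of 24 mm thickness span between the inner faces of the sides; the lowest shelf sits on the floor and shelves are stacked with a clear vertical gap of 250 mm between each pair.

Two stools sit around the table at the −y, +y sides. The bookshelf is on top of the table.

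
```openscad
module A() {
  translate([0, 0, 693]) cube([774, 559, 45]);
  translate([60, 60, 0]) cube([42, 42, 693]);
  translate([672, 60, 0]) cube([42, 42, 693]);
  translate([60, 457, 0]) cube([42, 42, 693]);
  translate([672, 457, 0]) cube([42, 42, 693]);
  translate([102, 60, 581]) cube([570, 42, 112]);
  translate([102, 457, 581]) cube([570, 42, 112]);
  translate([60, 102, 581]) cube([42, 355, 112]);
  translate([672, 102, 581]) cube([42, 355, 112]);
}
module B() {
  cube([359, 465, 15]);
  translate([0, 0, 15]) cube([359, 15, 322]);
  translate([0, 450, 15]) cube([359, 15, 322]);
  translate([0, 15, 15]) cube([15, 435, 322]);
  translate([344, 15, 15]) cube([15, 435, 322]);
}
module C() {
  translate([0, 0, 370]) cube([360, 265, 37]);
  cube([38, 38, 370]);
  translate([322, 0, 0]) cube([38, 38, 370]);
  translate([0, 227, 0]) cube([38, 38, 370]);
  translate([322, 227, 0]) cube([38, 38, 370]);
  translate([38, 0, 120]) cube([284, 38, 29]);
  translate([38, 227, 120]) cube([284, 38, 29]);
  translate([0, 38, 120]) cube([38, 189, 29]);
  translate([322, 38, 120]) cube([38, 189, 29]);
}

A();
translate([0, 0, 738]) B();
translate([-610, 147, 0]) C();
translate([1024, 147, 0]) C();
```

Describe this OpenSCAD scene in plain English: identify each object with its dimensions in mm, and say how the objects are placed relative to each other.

A is a table: top 774 mm (x) × 559 mm (y), 45 mm thick, upper face at z = 738 mm, on four 42×42 mm square legs, each inset 60 mm from the nearest pair of top edges, running from z = 0 to the bottom of the top. Four apron rails, 42 mm thick and 112 mm tall, run between adjacent legs with their top edges flush with the underside of the top and their outer faces flush with the legs' outer faces.

B is an open storage box with external size 359×465×337 mm and wall thickness 15 mm (the base is also 15 mm thick). The base covers the whole footprint; the four walls stand on the base, with the y-facing walls full-width and the x-facing walls fitting between their inner faces.

C is a four-legged stool. The seat is 360×265 mm, 37 mm thick, top at z = 407 mm. It stands on four square legs, each 38×38 mm in cross-section, from z = 0 to the seat underside, each flush with a corner of the seat. Four stretchers, 38 mm wide and 29 mm tall, connect adjacent legs with their undersides at z = 120 mm, each running between the inner faces of the legs it joins and aligned with the legs' outer faces on the other axis.

The open box is on top of the table. Two stools sit around the table at the −x, +x sides.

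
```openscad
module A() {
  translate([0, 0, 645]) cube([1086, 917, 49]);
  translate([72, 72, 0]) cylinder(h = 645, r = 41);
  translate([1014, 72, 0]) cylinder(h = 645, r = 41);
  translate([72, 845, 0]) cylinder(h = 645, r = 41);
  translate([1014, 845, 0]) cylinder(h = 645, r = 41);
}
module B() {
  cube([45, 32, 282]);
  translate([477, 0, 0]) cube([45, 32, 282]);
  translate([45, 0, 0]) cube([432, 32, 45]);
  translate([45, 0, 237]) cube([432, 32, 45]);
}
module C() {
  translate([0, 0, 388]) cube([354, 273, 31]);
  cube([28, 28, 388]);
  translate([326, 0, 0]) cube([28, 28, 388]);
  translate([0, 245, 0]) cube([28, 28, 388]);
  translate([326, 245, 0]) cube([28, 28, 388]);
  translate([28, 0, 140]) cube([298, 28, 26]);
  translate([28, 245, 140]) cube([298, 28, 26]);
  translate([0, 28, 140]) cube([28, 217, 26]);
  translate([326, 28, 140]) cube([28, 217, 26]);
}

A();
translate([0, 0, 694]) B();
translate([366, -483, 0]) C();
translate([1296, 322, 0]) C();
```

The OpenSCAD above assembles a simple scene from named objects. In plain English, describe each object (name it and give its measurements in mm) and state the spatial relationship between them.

A is a table with a 1086×917 mm rectangular top, 49 mm thick, top surface at z = 694 mm, supported by four round legs of 82 mm diameter, each leg's bounding box inset 31 mm from the nearest pair of top edges, running from the floor.

B is a rectangular picture frame lying in the x–z plane (depth along y). The opening is 432 mm wide (x) by 192 mm tall (z), surrounded by a border 45 mm wide on all four sides. The frame is 32 mm deep and is made of two full-height vertical stiles with two horizontal rails fitted between them.

C is a simple wooden stool: a rectangular seat 354 mm (x) by 273 mm (y), 31 mm thick, top face at z = 419 mm, on four square legs, each 28×28 mm in cross-section. The legs rest on z = 0, each flush with a corner of the seat. Four stretchers, 28 mm wide and 26 mm tall, connect adjacent legs with their undersides at z = 140 mm, each running between the inner faces of the legs it joins and aligned with the legs' outer faces on the other axis.

The picture frame is on top of the table. Two stools sit around the table at the −y, +x sides.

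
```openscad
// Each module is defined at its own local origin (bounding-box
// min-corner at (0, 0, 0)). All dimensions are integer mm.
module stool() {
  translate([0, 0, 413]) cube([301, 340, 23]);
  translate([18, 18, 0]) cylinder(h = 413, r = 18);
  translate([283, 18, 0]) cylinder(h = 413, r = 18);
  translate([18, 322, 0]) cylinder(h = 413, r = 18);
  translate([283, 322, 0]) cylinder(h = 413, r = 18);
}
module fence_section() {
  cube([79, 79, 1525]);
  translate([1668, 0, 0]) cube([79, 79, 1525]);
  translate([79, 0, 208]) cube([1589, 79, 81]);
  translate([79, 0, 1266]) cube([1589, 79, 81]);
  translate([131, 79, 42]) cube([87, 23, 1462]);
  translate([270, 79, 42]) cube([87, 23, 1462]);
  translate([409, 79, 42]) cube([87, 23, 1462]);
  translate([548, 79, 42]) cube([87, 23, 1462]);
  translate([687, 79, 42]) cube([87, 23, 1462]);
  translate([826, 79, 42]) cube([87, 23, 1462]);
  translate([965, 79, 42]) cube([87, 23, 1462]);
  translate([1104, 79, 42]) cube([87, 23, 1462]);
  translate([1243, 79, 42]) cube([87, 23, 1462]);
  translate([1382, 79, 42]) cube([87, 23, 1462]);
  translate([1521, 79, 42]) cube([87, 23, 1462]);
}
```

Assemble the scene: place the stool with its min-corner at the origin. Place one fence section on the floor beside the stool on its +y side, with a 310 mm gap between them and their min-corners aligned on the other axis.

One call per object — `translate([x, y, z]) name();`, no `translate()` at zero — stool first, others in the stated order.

stool();
translate([0, 650, 0]) fence_section();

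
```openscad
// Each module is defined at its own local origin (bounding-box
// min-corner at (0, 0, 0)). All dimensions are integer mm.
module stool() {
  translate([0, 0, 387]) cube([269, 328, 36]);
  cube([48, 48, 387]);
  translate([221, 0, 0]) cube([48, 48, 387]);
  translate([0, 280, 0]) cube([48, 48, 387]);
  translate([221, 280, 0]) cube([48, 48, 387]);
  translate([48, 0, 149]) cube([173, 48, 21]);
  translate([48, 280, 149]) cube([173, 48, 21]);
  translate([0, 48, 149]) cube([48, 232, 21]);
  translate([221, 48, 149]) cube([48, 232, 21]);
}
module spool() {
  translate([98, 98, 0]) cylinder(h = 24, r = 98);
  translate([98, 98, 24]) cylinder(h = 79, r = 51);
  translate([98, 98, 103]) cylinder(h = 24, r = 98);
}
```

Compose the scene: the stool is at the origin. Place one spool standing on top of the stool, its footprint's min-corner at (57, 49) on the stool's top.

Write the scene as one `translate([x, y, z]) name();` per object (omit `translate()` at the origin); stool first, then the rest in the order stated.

stool();
translate([57, 49, 423]) spool();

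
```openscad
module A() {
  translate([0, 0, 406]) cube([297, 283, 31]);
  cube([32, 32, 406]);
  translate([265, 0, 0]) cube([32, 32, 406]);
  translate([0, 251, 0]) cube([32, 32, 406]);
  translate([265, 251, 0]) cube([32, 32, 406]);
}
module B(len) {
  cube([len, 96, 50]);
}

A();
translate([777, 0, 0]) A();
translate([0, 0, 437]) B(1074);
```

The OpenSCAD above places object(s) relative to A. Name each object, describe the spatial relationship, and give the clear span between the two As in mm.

Second stool starts at x = 777; first ends at x = 297; clear span = 777 − 297 = 480 mm.

A is a stool. B is a beam. A beam spans the tops of two stools. The clear span between the two stools is 480 mm.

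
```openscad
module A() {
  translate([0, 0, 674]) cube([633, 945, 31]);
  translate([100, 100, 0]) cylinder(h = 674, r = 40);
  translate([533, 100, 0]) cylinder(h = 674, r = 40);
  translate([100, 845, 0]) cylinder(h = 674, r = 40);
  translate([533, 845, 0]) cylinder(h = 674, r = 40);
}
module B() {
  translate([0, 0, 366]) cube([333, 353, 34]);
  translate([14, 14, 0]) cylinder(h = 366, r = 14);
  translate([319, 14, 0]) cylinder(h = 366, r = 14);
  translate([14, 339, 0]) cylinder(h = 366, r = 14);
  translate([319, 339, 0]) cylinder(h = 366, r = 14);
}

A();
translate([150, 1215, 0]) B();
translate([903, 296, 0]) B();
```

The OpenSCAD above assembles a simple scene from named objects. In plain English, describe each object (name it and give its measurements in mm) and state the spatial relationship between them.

A is a rectangular dining table. The top is 633×945×31 mm with its upper surface at z = 705 mm. It stands on four round legs of 80 mm diameter, each leg's bounding box inset 60 mm from the nearest pair of top edges, running from the floor to the underside of the top.

B is a simple wooden stool: a rectangular seat 333 mm (x) by 353 mm (y), 34 mm thick, top face at z = 400 mm, on four round legs, each 28 mm in diameter. The legs rest on z = 0, each leg's axis is inset half a diameter from the nearest pair of seat edges (so the leg's bounding box is flush with the corner).

Two stools sit around the table at the +y, +x sides.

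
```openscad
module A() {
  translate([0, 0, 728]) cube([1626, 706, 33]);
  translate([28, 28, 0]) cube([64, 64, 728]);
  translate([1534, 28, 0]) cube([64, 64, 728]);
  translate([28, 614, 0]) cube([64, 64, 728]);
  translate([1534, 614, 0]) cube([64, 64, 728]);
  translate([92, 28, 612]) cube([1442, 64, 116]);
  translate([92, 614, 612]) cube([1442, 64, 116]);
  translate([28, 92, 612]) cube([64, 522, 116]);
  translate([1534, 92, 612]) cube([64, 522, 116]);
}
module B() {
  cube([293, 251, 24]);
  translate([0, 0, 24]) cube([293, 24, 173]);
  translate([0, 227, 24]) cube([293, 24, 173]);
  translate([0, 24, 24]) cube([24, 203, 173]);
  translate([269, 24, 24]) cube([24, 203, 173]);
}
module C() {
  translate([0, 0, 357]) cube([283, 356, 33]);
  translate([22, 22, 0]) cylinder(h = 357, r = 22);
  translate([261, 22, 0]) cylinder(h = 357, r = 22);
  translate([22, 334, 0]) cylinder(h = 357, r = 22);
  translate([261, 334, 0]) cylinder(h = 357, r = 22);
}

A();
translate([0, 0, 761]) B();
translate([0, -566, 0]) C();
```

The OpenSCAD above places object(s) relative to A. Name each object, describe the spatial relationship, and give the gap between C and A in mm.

A is a table. B is an open box. C is a stool. The open box is on top of the table. The stool is on the floor beside the table on its −y side. The gap between the stool and the table is 210 mm.

The stool's nearest face is 210 mm from the table's −y face.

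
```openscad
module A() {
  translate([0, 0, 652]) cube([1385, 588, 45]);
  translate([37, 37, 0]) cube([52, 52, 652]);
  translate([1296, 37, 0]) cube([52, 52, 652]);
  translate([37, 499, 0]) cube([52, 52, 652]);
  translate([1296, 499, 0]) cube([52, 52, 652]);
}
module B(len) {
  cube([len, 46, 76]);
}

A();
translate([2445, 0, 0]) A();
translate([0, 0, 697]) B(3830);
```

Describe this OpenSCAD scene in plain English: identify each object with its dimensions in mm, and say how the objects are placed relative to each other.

A is a table with a 1385×588 mm rectangular top, 45 mm thick, top surface at z = 697 mm, supported by four 52×52 mm square legs, each inset 37 mm from the nearest pair of top edges, running from the floor.

B is a rectangular beam 3830 mm long (x), 46 mm deep (y), 76 mm thick (z).

The beam spans the tops of two tables placed 1060 mm apart, resting at z = 697 mm.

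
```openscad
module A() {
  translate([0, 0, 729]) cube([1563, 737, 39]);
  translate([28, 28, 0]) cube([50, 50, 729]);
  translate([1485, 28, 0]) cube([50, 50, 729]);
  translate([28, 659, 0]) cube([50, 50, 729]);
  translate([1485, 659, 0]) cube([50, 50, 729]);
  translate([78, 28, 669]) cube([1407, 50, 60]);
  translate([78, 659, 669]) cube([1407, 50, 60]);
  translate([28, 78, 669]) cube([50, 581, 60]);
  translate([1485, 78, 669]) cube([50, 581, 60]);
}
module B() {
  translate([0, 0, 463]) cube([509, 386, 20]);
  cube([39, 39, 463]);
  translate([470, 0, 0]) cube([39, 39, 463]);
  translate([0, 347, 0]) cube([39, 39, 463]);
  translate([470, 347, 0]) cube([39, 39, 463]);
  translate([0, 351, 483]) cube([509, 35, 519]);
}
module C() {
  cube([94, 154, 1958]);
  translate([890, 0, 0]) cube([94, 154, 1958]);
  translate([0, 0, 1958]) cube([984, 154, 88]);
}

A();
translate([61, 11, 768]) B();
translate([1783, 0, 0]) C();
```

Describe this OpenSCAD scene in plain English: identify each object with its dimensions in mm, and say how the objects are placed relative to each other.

A is a table: top 1563 mm (x) × 737 mm (y), 39 mm thick, upper face at z = 768 mm, on four 50×50 mm square legs, each inset 28 mm from the nearest pair of top edges, running from z = 0 to the bottom of the top. Four apron rails, 50 mm thick and 60 mm tall, run between adjacent legs with their top edges flush with the underside of the top and their outer faces flush with the legs' outer faces.

B is a chair: 509×386 mm seat, 20 mm thick, top at z = 483 mm, on four 39 mm square corner legs flush with the seat edges. A 35 mm thick backrest slab spans the full seat width, extending 519 mm above the seat top, its back face flush with the seat's +y edge.

C is a door frame. The clear opening is 796 mm wide and 1958 mm high. Two 94 mm wide jambs, 154 mm deep, stand either side of the opening from the floor to the top of the opening. A 88 mm thick head sits across the top of both jambs, spanning the full outside width of the frame.

The chair is on top of the table. The door frame is on the floor beside the table on its +x side.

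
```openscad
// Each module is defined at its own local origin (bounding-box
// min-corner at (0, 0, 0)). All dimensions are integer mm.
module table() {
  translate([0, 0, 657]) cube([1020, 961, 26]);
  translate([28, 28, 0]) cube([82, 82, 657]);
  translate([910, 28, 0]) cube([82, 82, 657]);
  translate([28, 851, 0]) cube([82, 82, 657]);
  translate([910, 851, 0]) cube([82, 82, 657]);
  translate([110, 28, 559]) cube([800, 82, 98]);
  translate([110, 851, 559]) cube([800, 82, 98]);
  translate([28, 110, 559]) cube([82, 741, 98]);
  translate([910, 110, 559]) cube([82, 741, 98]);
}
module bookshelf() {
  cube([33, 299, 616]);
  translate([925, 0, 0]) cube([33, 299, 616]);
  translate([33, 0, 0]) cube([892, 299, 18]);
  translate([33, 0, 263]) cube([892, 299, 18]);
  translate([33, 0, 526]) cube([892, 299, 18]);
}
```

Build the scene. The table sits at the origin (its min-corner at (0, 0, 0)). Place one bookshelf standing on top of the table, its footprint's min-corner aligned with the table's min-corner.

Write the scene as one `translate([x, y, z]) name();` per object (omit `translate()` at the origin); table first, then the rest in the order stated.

table();
translate([0, 0, 683]) bookshelf();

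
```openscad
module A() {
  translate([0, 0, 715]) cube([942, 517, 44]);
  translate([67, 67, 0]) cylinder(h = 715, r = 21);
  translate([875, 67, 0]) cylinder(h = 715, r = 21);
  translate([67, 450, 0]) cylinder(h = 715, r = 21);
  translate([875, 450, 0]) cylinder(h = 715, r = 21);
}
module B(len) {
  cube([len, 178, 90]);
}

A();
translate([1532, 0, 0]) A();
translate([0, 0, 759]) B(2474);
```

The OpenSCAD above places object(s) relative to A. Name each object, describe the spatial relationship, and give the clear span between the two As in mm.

A is a table. B is a beam. A beam spans the tops of two tables. The clear span between the two tables is 590 mm.

Second table starts at x = 1532; first ends at x = 942; clear span = 1532 − 942 = 590 mm.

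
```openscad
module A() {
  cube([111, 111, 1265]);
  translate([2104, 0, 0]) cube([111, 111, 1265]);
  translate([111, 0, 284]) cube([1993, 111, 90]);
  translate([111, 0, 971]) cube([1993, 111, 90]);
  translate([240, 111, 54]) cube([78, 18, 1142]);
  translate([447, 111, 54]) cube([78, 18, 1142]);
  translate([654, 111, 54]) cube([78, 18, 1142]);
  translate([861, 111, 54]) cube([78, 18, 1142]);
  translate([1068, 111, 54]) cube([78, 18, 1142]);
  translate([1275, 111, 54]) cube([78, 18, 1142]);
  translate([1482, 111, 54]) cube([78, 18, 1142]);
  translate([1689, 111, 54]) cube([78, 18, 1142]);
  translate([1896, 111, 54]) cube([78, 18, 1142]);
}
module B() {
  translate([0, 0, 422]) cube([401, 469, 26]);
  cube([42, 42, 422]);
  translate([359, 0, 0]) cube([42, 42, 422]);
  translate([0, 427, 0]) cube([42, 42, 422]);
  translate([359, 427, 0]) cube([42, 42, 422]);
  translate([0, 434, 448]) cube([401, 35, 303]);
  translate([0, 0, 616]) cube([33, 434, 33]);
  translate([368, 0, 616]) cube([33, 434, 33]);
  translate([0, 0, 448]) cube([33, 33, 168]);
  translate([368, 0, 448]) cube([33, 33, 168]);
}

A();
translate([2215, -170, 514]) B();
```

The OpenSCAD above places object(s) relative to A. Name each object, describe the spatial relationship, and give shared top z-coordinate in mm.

A is a fence section. B is a chair. The chair is beside the fence section with their tops flush at z = 1265. The shared top z-coordinate is 1265 mm.

Both tops at z = 1265 mm.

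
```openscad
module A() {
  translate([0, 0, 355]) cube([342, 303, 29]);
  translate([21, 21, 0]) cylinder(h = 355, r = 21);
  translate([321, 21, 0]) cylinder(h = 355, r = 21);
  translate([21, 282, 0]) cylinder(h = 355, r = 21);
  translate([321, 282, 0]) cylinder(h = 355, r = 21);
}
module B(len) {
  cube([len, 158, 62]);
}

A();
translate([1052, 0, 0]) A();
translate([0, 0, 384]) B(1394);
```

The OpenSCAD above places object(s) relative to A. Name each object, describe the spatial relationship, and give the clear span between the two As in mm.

Second stool starts at x = 1052; first ends at x = 342; clear span = 1052 − 342 = 710 mm.

A is a stool. B is a beam. A beam spans the tops of two stools. The clear span between the two stools is 710 mm.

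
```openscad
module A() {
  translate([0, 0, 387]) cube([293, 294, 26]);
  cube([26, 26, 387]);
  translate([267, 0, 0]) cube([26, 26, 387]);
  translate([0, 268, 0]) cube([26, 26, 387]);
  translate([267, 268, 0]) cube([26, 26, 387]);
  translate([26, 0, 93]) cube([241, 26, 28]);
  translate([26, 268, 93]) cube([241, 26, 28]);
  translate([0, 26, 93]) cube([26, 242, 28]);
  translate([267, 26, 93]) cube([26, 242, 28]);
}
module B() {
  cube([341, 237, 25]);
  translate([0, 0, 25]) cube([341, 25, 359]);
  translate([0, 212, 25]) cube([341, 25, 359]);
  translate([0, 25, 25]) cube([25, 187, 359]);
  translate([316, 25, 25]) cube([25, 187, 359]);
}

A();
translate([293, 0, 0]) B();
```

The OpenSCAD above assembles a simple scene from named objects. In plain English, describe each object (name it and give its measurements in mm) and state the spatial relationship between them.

A is a four-legged stool. The seat is a 293×294×26 mm slab whose top surface is at z = 413 mm; four square legs, each 26×26 mm in cross-section, run from the floor (z = 0) to the underside of the seat, each flush with a corner of the seat. Four stretchers, 26 mm wide and 28 mm tall, connect adjacent legs with their undersides at z = 93 mm, each running between the inner faces of the legs it joins and aligned with the legs' outer faces on the other axis.

B is an open-topped rectangular box: outside dimensions 341×237×384 mm, with a uniform wall and base thickness of 25 mm. The base is a full 341×237 slab on the floor; four walls sit on top of the base. The front and back walls (the −y and +y sides) span the full width; the two side walls fit between them.

The open box is against the stool's +x side, with their −y faces flush.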